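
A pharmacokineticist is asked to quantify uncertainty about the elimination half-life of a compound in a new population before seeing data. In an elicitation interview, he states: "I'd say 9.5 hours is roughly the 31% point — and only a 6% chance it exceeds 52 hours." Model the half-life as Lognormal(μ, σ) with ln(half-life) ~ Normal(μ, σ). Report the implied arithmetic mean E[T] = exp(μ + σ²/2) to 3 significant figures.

If T ~ Lognormal(μ,σ) then ln T ~ Normal(μ,σ), so the p-quantile of ln T is μ + z_p·σ.
ln(9.5) = 2.251 and ln(52) = 3.951; z_{0.31} = -0.4959, z_{0.94} = 1.555.
σ = (3.951 − 2.251)/(1.555 − (-0.4959)) = 0.829.
μ = 2.251 − (-0.4959)·0.829 = 2.662.
E[T] = exp(μ + σ²/2) = exp(2.662 + 0.3436) = 20.2 hours.

E[T] ≈ 20.2 hours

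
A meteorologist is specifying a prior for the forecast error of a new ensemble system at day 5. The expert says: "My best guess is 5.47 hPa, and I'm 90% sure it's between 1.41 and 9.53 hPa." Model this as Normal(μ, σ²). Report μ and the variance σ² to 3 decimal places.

μ = 5.470, σ² = 6.093

A symmetric 90% interval runs μ ± z·σ with z = 1.645.
Half-width = 4.06, so σ = 4.06/1.645 = 2.4683 and σ² = 6.093.
μ is the stated best guess, 5.470.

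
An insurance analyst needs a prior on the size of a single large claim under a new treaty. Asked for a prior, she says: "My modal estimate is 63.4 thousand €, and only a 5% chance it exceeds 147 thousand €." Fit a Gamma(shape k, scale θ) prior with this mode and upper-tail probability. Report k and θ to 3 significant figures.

k ≈ 4.87, θ ≈ 16.4

Gamma(k,θ) with k>1 has mode (k−1)θ, so θ = 63.4/(k−1).
Need P(X < 147) = 0.95 with θ tied to k this way. Start at k = 2, θ = 63.4: P(X<147) ≈ 0.673.
Too low — raise k to concentrate. Iterating converges to k ≈ 4.87.
Then θ = 63.4/(4.87−1) ≈ 16.4.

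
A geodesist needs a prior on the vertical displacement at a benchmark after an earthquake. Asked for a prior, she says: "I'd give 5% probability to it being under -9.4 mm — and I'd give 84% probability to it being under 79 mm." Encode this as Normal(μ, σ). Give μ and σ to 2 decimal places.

The p-quantile of Normal(μ,σ) is μ + z_p·σ, with z_{0.05} = -1.645 and z_{0.84} = 0.9945.
Eliminate σ: μ = (z₂·x₁ − z₁·x₂)/(z₂ − z₁) = (0.9945·-9.4 − (-1.645)·79)/2.639 = 45.69.
Then σ = (x₂ − x₁)/(z₂ − z₁) = (79 − -9.4)/2.639 = 33.49.

μ = 45.69, σ = 33.49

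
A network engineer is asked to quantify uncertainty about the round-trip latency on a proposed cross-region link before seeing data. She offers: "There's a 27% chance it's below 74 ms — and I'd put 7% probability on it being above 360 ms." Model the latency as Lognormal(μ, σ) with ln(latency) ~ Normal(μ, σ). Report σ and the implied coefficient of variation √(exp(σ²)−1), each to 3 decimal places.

σ ≈ 0.757, CV ≈ 0.880

If T ~ Lognormal(μ,σ) then ln T ~ Normal(μ,σ), so the p-quantile of ln T is μ + z_p·σ.
ln(74) = 4.304 and ln(360) = 5.886; z_{0.27} = -0.6128, z_{0.93} = 1.476.
σ = (5.886 − 4.304)/(1.476 − (-0.6128)) = 0.757.
μ = 4.304 − (-0.6128)·0.757 = 4.768.
CV = √(exp(σ²)−1) = √(exp(0.5737)−1) = 0.880.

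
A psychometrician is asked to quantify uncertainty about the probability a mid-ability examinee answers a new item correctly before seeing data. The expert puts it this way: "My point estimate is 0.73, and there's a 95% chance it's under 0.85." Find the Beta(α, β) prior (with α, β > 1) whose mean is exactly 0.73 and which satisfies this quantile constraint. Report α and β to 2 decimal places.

α ≈ 22.73, β ≈ 8.41

With mean 0.73 fixed, write α = 0.73s, β = 0.27s where s = α+β.
Need P(θ < 0.85) = 0.95 under Beta(0.73s, 0.27s). Normal approximation: (q−m)/√(m(1−m)/s) ≈ z_{0.95} = 1.64, so s ≈ 0.73·0.27·(1.64)²/(0.85−0.73)² = 37.0.
At s = 37.0: P(θ<0.85) ≈ 0.965. Adjusting to match 0.95 gives s ≈ 31.14.
So α = 0.73·31.14 ≈ 22.73, β = 0.27·31.14 ≈ 8.41.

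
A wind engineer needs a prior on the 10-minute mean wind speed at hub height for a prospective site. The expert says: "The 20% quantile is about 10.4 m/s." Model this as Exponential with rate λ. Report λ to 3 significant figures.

λ ≈ 0.0215

P(T < 10.4) = 1 − e^(−λ·10.4) = 0.2, so λ = −ln(1−0.2)/10.4 = −ln(0.8)/10.4 = 0.0215.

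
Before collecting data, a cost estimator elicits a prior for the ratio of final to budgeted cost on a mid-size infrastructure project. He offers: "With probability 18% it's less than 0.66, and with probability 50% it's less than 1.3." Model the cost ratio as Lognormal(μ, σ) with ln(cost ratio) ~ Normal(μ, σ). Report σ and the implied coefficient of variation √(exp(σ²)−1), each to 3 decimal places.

If T ~ Lognormal(μ,σ) then ln T ~ Normal(μ,σ), so the p-quantile of ln T is μ + z_p·σ.
ln(0.66) = -0.4155 and ln(1.3) = 0.2624; z_{0.18} = -0.9154, z_{0.5} = 0.
σ = (0.2624 − -0.4155)/(0 − (-0.9154)) = 0.741.
μ = -0.4155 − (-0.9154)·0.741 = 0.262.
CV = √(exp(σ²)−1) = √(exp(0.5484)−1) = 0.855.

σ ≈ 0.741, CV ≈ 0.855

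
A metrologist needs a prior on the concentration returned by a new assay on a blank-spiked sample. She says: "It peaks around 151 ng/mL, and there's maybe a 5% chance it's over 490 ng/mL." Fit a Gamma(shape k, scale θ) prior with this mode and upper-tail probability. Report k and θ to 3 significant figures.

Gamma(k,θ) with k>1 has mode (k−1)θ, so θ = 151/(k−1).
Need P(X < 490) = 0.95 with θ tied to k this way. Start at k = 2, θ = 151: P(X<490) ≈ 0.835.
Too low — raise k to concentrate. Iterating converges to k ≈ 2.89.
Then θ = 151/(2.89−1) ≈ 80.

k ≈ 2.89, θ ≈ 80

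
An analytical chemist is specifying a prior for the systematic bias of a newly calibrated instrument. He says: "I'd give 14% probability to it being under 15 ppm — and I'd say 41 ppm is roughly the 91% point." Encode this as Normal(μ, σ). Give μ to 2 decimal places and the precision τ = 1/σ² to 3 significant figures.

μ = 26.60, τ = 0.00867

The p-quantile of Normal(μ,σ) is μ + z_p·σ, with z_{0.14} = -1.08 and z_{0.91} = 1.341.
Eliminate σ: μ = (z₂·x₁ − z₁·x₂)/(z₂ − z₁) = (1.341·15 − (-1.08)·41)/2.421 = 26.60.
Then σ = (x₂ − x₁)/(z₂ − z₁) = (41 − 15)/2.421 = 10.74.
Precision τ = 1/σ² = 1/10.74² = 0.00867.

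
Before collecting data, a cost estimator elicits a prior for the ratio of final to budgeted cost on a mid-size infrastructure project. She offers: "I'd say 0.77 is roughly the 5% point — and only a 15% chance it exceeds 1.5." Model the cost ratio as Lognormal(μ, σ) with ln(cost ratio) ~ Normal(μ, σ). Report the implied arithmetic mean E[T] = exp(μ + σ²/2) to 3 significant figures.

E[T] ≈ 1.2

If T ~ Lognormal(μ,σ) then ln T ~ Normal(μ,σ), so the p-quantile of ln T is μ + z_p·σ.
ln(0.77) = -0.2614 and ln(1.5) = 0.4055; z_{0.05} = -1.645, z_{0.85} = 1.036.
σ = (0.4055 − -0.2614)/(1.036 − (-1.645)) = 0.249.
μ = -0.2614 − (-1.645)·0.249 = 0.148.
E[T] = exp(μ + σ²/2) = exp(0.148 + 0.0309) = 1.2.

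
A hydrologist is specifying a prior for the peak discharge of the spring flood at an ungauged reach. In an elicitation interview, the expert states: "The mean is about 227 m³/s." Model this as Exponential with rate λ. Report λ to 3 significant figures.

λ ≈ 0.00441

Exponential mean = 1/λ, so λ = 1/227.0 = 0.00441.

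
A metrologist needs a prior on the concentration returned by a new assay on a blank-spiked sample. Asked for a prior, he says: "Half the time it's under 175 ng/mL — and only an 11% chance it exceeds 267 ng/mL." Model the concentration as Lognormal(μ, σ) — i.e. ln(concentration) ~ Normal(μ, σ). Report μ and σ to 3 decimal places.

μ ≈ 5.165, σ ≈ 0.344

If T ~ Lognormal(μ,σ) then ln T ~ Normal(μ,σ), so the p-quantile of ln T is μ + z_p·σ.
ln(175) = 5.165 and ln(267) = 5.587; z_{0.5} = 0, z_{0.89} = 1.227.
σ = (5.587 − 5.165)/(1.227 − (0)) = 0.344.
μ = 5.165 − (0)·0.344 = 5.165.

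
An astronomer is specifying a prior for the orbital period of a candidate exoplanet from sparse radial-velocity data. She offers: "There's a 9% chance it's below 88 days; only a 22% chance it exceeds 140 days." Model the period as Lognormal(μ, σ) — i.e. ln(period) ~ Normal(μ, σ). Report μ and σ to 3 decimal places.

If T ~ Lognormal(μ,σ) then ln T ~ Normal(μ,σ), so the p-quantile of ln T is μ + z_p·σ.
ln(88) = 4.477 and ln(140) = 4.942; z_{0.09} = -1.341, z_{0.78} = 0.7722.
σ = (4.942 − 4.477)/(0.7722 − (-1.341)) = 0.220.
μ = 4.477 − (-1.341)·0.220 = 4.772.

μ ≈ 4.772, σ ≈ 0.220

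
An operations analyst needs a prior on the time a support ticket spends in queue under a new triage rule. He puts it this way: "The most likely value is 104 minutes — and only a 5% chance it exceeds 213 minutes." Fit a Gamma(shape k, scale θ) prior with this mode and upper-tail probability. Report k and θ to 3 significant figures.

k ≈ 6.38, θ ≈ 19.3

Gamma(k,θ) with k>1 has mode (k−1)θ, so θ = 104/(k−1).
Need P(X < 213) = 0.95 with θ tied to k this way. Start at k = 2, θ = 104: P(X<213) ≈ 0.607.
Too low — raise k to concentrate. Iterating converges to k ≈ 6.38.
Then θ = 104/(6.38−1) ≈ 19.3.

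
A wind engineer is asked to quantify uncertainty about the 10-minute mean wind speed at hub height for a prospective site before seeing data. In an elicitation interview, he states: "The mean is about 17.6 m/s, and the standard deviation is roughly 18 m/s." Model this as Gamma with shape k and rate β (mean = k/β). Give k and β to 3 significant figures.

k ≈ 0.956, β ≈ 0.0543

For Gamma(k, rate β): mean = k/β, variance = k/β², so CV = 1/√k.
CV = SD/mean = 18/17.6 = 1.023, hence k = 1/CV² = 0.956.
Then β = k/mean = 0.956/17.6 = 0.0543.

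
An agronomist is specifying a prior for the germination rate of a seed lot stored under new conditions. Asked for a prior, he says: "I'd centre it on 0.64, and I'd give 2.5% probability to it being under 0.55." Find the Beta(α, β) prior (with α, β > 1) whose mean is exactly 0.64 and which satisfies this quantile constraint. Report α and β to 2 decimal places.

α ≈ 72.75, β ≈ 40.92

With mean 0.64 fixed, write α = 0.64s, β = 0.36s where s = α+β.
Need P(θ < 0.55) = 0.025 under Beta(0.64s, 0.36s). Normal approximation: (q−m)/√(m(1−m)/s) ≈ z_{0.025} = -1.96, so s ≈ 0.64·0.36·(-1.96)²/(0.55−0.64)² = 109.3.
At s = 109.3: P(θ<0.55) ≈ 0.027. Adjusting to match 0.025 gives s ≈ 113.67.
So α = 0.64·113.67 ≈ 72.75, β = 0.36·113.67 ≈ 40.92.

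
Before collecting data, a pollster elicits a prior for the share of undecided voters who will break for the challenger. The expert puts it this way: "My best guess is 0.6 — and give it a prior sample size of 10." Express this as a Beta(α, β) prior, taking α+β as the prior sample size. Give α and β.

α = 6, β = 4

Under the effective-sample-size interpretation, Beta(α, β) has prior mean α/(α+β) and prior sample size α+β.
So α+β = 10 and α/(α+β) = 0.6, giving α = 0.6·10 = 6 and β = 10 − 6 = 4.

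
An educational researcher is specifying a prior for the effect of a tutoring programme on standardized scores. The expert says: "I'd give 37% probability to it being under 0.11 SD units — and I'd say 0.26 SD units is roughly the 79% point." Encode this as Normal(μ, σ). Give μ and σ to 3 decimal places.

The p-quantile of Normal(μ,σ) is μ + z_p·σ, with z_{0.37} = -0.3319 and z_{0.79} = 0.8064.
Eliminate σ: μ = (z₂·x₁ − z₁·x₂)/(z₂ − z₁) = (0.8064·0.11 − (-0.3319)·0.26)/1.138 = 0.154.
Then σ = (x₂ − x₁)/(z₂ − z₁) = (0.26 − 0.11)/1.138 = 0.132.

μ = 0.154, σ = 0.132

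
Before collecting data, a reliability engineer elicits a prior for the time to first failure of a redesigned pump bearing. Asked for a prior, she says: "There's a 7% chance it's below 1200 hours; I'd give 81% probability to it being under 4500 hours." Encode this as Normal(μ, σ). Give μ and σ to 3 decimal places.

The p-quantile of Normal(μ,σ) is μ + z_p·σ, with z_{0.07} = -1.476 and z_{0.81} = 0.8779.
Eliminate σ: μ = (z₂·x₁ − z₁·x₂)/(z₂ − z₁) = (0.8779·1200 − (-1.476)·4500)/2.354 = 3269.141.
Then σ = (x₂ − x₁)/(z₂ − z₁) = (4500 − 1200)/2.354 = 1402.055.

μ = 3269.141, σ = 1402.055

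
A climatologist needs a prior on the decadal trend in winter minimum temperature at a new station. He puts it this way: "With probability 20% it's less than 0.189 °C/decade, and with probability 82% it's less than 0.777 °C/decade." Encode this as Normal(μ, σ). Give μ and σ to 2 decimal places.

The p-quantile of Normal(μ,σ) is μ + z_p·σ, with z_{0.2} = -0.8416 and z_{0.82} = 0.9154.
Eliminate σ: μ = (z₂·x₁ − z₁·x₂)/(z₂ − z₁) = (0.9154·0.189 − (-0.8416)·0.777)/1.757 = 0.47.
Then σ = (x₂ − x₁)/(z₂ − z₁) = (0.777 − 0.189)/1.757 = 0.33.

μ = 0.47, σ = 0.33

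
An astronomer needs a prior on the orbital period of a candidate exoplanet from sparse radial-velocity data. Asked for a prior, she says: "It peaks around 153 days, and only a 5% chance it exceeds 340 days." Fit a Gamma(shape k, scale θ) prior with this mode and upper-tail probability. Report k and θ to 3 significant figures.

Gamma(k,θ) with k>1 has mode (k−1)θ, so θ = 153/(k−1).
Need P(X < 340) = 0.95 with θ tied to k this way. Start at k = 2, θ = 153: P(X<340) ≈ 0.651.
Too low — raise k to concentrate. Iterating converges to k ≈ 5.31.
Then θ = 153/(5.31−1) ≈ 35.5.

k ≈ 5.31, θ ≈ 35.5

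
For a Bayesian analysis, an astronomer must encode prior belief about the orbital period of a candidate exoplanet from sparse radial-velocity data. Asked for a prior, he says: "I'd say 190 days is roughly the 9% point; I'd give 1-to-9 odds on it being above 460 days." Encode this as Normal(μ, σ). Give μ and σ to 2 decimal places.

The p-quantile of Normal(μ,σ) is μ + z_p·σ, with z_{0.09} = -1.341 and z_{0.9} = 1.282.
Eliminate σ: μ = (z₂·x₁ − z₁·x₂)/(z₂ − z₁) = (1.282·190 − (-1.341)·460)/2.622 = 328.05.
Then σ = (x₂ − x₁)/(z₂ − z₁) = (460 − 190)/2.622 = 102.96.

μ = 328.05, σ = 102.96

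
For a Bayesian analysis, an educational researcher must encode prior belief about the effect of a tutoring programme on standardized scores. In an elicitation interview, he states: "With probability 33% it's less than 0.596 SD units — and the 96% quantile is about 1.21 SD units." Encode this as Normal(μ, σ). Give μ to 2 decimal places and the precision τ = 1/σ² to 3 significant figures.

For Normal(μ,σ), the p-quantile is μ + z_p·σ. Here z_{0.33} = -0.4399, z_{0.96} = 1.751.
So 0.596 = μ − 0.4399σ and 1.21 = μ + 1.751σ.
Subtracting: σ = (1.21 − 0.596)/(1.751 − (-0.4399)) = 0.28.
Then μ = 0.596 − (-0.4399)·0.28 = 0.72.
Precision τ = 1/σ² = 1/0.2803² = 12.7.

μ = 0.72, τ = 12.7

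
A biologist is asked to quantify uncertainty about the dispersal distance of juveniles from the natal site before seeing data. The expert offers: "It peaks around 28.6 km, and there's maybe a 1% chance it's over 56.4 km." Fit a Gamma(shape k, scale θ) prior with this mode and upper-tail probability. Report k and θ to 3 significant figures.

k ≈ 11.7, θ ≈ 2.68

Gamma(k,θ) with k>1 has mode (k−1)θ, so θ = 28.6/(k−1).
Need P(X < 56.4) = 0.99 with θ tied to k this way. Start at k = 2, θ = 28.6: P(X<56.4) ≈ 0.586.
Too low — raise k to concentrate. Iterating converges to k ≈ 11.7.
Then θ = 28.6/(11.7−1) ≈ 2.68.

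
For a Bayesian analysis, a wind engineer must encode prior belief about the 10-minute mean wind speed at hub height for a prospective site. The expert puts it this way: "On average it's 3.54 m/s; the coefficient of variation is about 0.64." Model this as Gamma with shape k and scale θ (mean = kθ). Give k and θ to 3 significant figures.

For Gamma(k, scale θ): mean = kθ, variance = kθ², so CV = 1/√k.
CV = 0.64, hence k = 1/CV² = 2.44.
Then θ = mean/k = 3.54/2.44 = 1.45.

k ≈ 2.44, θ ≈ 1.45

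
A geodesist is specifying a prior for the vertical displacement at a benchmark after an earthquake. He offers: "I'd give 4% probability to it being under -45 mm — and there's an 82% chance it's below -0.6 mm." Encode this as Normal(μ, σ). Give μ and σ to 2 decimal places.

μ = -15.84, σ = 16.65

The p-quantile of Normal(μ,σ) is μ + z_p·σ, with z_{0.04} = -1.751 and z_{0.82} = 0.9154.
Eliminate σ: μ = (z₂·x₁ − z₁·x₂)/(z₂ − z₁) = (0.9154·-45 − (-1.751)·-0.6)/2.666 = -15.84.
Then σ = (x₂ − x₁)/(z₂ − z₁) = (-0.6 − -45)/2.666 = 16.65.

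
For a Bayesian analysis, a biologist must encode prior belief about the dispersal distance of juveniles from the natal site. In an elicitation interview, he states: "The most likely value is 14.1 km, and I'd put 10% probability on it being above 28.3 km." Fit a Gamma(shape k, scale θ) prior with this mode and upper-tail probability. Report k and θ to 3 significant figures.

k ≈ 4.95, θ ≈ 3.57

Gamma(k,θ) with k>1 has mode (k−1)θ, so θ = 14.1/(k−1).
Need P(X < 28.3) = 0.9 with θ tied to k this way. Start at k = 2, θ = 14.1: P(X<28.3) ≈ 0.596.
Too low — raise k to concentrate. Iterating converges to k ≈ 4.95.
Then θ = 14.1/(4.95−1) ≈ 3.57.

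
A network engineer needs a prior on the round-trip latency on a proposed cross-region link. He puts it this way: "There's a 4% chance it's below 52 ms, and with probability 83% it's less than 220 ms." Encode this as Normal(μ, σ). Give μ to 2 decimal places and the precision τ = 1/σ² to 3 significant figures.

The p-quantile of Normal(μ,σ) is μ + z_p·σ, with z_{0.04} = -1.751 and z_{0.83} = 0.9542.
Eliminate σ: μ = (z₂·x₁ − z₁·x₂)/(z₂ − z₁) = (0.9542·52 − (-1.751)·220)/2.705 = 160.74.
Then σ = (x₂ − x₁)/(z₂ − z₁) = (220 − 52)/2.705 = 62.11.
Precision τ = 1/σ² = 1/62.11² = 0.000259.

μ = 160.74, τ = 0.000259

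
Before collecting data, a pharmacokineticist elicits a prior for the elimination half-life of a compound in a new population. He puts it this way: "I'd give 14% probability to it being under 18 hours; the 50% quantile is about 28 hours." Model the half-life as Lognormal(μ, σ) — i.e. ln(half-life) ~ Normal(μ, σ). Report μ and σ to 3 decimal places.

If T ~ Lognormal(μ,σ) then ln T ~ Normal(μ,σ), so the p-quantile of ln T is μ + z_p·σ.
ln(18) = 2.89 and ln(28) = 3.332; z_{0.14} = -1.08, z_{0.5} = 0.
σ = (3.332 − 2.89)/(0 − (-1.08)) = 0.409.
μ = 2.89 − (-1.08)·0.409 = 3.332.

μ ≈ 3.332, σ ≈ 0.409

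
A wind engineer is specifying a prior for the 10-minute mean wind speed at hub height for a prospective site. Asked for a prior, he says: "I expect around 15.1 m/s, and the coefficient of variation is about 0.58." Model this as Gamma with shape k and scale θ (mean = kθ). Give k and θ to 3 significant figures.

k ≈ 2.97, θ ≈ 5.08

For Gamma(k, scale θ): mean = kθ, variance = kθ², so CV = 1/√k.
CV = 0.58, hence k = 1/CV² = 2.97.
Then θ = mean/k = 15.1/2.97 = 5.08.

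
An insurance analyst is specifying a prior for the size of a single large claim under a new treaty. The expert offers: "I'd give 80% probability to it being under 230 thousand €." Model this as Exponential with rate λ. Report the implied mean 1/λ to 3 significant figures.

mean ≈ 143 thousand €

P(T < 230.0) = 1 − e^(−λ·230.0) = 0.8, so λ = −ln(1−0.8)/230.0 = −ln(0.2)/230.0 = 0.007.
Mean = 1/λ = 143 thousand €.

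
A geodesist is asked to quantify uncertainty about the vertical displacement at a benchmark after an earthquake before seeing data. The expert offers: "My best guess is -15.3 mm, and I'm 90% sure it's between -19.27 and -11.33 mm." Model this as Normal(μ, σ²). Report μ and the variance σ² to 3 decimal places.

A symmetric 90% interval runs μ ± z·σ with z = 1.645.
Half-width = 3.97, so σ = 3.97/1.645 = 2.4136 and σ² = 5.825.
μ is the stated best guess, -15.300.

μ = -15.300, σ² = 5.825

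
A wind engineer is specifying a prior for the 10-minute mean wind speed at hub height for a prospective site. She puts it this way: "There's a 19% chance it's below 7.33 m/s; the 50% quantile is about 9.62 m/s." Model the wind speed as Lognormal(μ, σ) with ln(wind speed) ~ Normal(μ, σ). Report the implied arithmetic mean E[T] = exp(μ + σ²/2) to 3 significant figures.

If T ~ Lognormal(μ,σ) then ln T ~ Normal(μ,σ), so the p-quantile of ln T is μ + z_p·σ.
ln(7.33) = 1.992 and ln(9.62) = 2.264; z_{0.19} = -0.8779, z_{0.5} = 0.
σ = (2.264 − 1.992)/(0 − (-0.8779)) = 0.310.
μ = 1.992 − (-0.8779)·0.310 = 2.264.
E[T] = exp(μ + σ²/2) = exp(2.264 + 0.0480) = 10.1 m/s.

E[T] ≈ 10.1 m/s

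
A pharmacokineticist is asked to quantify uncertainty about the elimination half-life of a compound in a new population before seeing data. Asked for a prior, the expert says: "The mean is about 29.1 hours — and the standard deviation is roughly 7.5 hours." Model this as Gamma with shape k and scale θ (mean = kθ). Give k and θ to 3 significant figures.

k ≈ 15.1, θ ≈ 1.93

For Gamma(k, scale θ): mean = kθ, variance = kθ², so CV = 1/√k.
CV = SD/mean = 7.5/29.1 = 0.2577, hence k = 1/CV² = 15.1.
Then θ = mean/k = 29.1/15.1 = 1.93.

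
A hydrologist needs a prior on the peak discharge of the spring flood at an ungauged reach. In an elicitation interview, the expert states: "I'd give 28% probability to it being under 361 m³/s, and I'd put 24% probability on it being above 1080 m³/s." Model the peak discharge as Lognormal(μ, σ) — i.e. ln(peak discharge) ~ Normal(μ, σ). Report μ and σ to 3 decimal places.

If T ~ Lognormal(μ,σ) then ln T ~ Normal(μ,σ), so the p-quantile of ln T is μ + z_p·σ.
ln(361) = 5.889 and ln(1080) = 6.985; z_{0.28} = -0.5828, z_{0.76} = 0.7063.
σ = (6.985 − 5.889)/(0.7063 − (-0.5828)) = 0.850.
μ = 5.889 − (-0.5828)·0.850 = 6.384.

μ ≈ 6.384, σ ≈ 0.850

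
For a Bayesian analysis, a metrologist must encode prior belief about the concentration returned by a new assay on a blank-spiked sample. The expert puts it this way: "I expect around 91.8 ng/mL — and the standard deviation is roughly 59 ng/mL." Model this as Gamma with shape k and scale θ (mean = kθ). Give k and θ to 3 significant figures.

For Gamma(k, scale θ): mean = kθ, variance = kθ², so CV = 1/√k.
CV = SD/mean = 59/91.8 = 0.6427, hence k = 1/CV² = 2.42.
Then θ = mean/k = 91.8/2.42 = 37.9.

k ≈ 2.42, θ ≈ 37.9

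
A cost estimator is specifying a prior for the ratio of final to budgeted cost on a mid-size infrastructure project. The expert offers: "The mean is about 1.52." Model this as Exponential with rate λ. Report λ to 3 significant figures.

λ ≈ 0.658

Exponential mean = 1/λ, so λ = 1/1.52 = 0.658.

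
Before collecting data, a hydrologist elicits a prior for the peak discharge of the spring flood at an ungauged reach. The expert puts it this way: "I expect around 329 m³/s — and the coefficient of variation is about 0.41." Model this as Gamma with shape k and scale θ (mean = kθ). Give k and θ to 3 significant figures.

For Gamma(k, scale θ): mean = kθ, variance = kθ², so CV = 1/√k.
CV = 0.41, hence k = 1/CV² = 5.95.
Then θ = mean/k = 329/5.95 = 55.3.

k ≈ 5.95, θ ≈ 55.3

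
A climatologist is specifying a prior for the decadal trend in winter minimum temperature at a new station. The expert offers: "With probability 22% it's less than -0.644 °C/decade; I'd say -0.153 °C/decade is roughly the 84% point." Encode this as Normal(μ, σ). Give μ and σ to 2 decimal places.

The p-quantile of Normal(μ,σ) is μ + z_p·σ, with z_{0.22} = -0.7722 and z_{0.84} = 0.9945.
Eliminate σ: μ = (z₂·x₁ − z₁·x₂)/(z₂ − z₁) = (0.9945·-0.644 − (-0.7722)·-0.153)/1.767 = -0.43.
Then σ = (x₂ − x₁)/(z₂ − z₁) = (-0.153 − -0.644)/1.767 = 0.28.

μ = -0.43, σ = 0.28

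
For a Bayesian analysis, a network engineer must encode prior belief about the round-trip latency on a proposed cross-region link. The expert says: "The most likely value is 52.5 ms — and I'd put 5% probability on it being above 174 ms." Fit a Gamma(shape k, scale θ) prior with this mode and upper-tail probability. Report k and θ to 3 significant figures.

Gamma(k,θ) with k>1 has mode (k−1)θ, so θ = 52.5/(k−1).
Need P(X < 174) = 0.95 with θ tied to k this way. Start at k = 2, θ = 52.5: P(X<174) ≈ 0.843.
Too low — raise k to concentrate. Iterating converges to k ≈ 2.82.
Then θ = 52.5/(2.82−1) ≈ 28.9.

k ≈ 2.82, θ ≈ 28.9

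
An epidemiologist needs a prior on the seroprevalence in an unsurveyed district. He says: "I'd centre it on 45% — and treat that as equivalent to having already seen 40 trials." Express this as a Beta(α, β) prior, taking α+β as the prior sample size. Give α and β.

Under the effective-sample-size interpretation, Beta(α, β) has prior mean α/(α+β) and prior sample size α+β.
So α+β = 40 and α/(α+β) = 0.45, giving α = 0.45·40 = 18 and β = 40 − 18 = 22.

α = 18, β = 22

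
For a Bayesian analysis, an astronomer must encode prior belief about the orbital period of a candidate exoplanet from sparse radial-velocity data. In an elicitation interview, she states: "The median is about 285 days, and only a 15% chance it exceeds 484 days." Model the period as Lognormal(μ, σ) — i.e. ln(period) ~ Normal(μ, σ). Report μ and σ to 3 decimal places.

If T ~ Lognormal(μ,σ) then ln T ~ Normal(μ,σ), so the p-quantile of ln T is μ + z_p·σ.
ln(285) = 5.652 and ln(484) = 6.182; z_{0.5} = 0, z_{0.85} = 1.036.
σ = (6.182 − 5.652)/(1.036 − (0)) = 0.511.
μ = 5.652 − (0)·0.511 = 5.652.

μ ≈ 5.652, σ ≈ 0.511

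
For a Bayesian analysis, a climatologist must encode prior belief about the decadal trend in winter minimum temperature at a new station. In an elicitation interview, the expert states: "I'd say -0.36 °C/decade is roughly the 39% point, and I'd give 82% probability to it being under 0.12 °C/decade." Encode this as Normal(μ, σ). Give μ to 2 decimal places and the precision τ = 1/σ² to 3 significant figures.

The p-quantile of Normal(μ,σ) is μ + z_p·σ, with z_{0.39} = -0.2793 and z_{0.82} = 0.9154.
Eliminate σ: μ = (z₂·x₁ − z₁·x₂)/(z₂ − z₁) = (0.9154·-0.36 − (-0.2793)·0.12)/1.195 = -0.25.
Then σ = (x₂ − x₁)/(z₂ − z₁) = (0.12 − -0.36)/1.195 = 0.40.
Precision τ = 1/σ² = 1/0.4018² = 6.19.

μ = -0.25, τ = 6.19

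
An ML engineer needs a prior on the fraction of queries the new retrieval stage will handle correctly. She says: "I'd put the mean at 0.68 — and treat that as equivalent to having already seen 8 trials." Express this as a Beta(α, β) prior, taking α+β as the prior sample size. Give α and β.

α = 5.44, β = 2.56

Under the effective-sample-size interpretation, Beta(α, β) has prior mean α/(α+β) and prior sample size α+β.
So α+β = 8 and α/(α+β) = 0.68, giving α = 0.68·8 = 5.44 and β = 8 − 5.44 = 2.56.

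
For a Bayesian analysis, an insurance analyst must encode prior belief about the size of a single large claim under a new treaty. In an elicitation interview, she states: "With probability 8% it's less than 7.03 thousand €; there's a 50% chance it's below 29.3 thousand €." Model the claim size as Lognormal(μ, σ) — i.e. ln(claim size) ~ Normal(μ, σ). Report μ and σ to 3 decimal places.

If T ~ Lognormal(μ,σ) then ln T ~ Normal(μ,σ), so the p-quantile of ln T is μ + z_p·σ.
ln(7.03) = 1.95 and ln(29.3) = 3.378; z_{0.08} = -1.405, z_{0.5} = 0.
σ = (3.378 − 1.95)/(0 − (-1.405)) = 1.016.
μ = 1.95 − (-1.405)·1.016 = 3.378.

μ ≈ 3.378, σ ≈ 1.016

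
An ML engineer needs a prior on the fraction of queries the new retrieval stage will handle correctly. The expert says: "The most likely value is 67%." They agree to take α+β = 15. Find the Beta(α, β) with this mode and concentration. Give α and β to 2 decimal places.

For α,β > 1 the Beta mode is (α−1)/(α+β−2). With α+β = 15, the mode is (α−1)/13.
Set (α−1)/13 = 0.67 → α = 1 + 0.67·13 = 9.71.
β = 15 − α = 5.29.

α = 9.71, β = 5.29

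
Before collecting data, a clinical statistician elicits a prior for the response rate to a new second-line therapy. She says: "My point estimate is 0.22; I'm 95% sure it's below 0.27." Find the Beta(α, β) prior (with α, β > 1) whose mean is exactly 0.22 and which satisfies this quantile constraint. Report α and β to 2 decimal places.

α ≈ 43.35, β ≈ 153.70

With mean 0.22 fixed, write α = 0.22s, β = 0.78s where s = α+β.
Need P(θ < 0.27) = 0.95 under Beta(0.22s, 0.78s). Normal approximation: (q−m)/√(m(1−m)/s) ≈ z_{0.95} = 1.64, so s ≈ 0.22·0.78·(1.64)²/(0.27−0.22)² = 185.7.
At s = 185.7: P(θ<0.27) ≈ 0.945. Adjusting to match 0.95 gives s ≈ 197.05.
So α = 0.22·197.05 ≈ 43.35, β = 0.78·197.05 ≈ 153.70.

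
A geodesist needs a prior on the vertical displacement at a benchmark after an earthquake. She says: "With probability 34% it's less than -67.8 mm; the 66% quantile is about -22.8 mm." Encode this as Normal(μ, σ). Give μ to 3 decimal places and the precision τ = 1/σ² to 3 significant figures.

The p-quantile of Normal(μ,σ) is μ + z_p·σ, with z_{0.34} = -0.4125 and z_{0.66} = 0.4125.
Eliminate σ: μ = (z₂·x₁ − z₁·x₂)/(z₂ − z₁) = (0.4125·-67.8 − (-0.4125)·-22.8)/0.8249 = -45.300.
Then σ = (x₂ − x₁)/(z₂ − z₁) = (-22.8 − -67.8)/0.8249 = 54.550.
Precision τ = 1/σ² = 1/54.55² = 0.000336.

μ = -45.300, τ = 0.000336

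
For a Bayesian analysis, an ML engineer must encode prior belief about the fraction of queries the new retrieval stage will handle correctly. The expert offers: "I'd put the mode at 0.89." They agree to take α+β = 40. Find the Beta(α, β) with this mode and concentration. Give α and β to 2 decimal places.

α = 34.82, β = 5.18

For α,β > 1 the Beta mode is (α−1)/(α+β−2). With α+β = 40, the mode is (α−1)/38.
Set (α−1)/38 = 0.89 → α = 1 + 0.89·38 = 34.82.
β = 40 − α = 5.18.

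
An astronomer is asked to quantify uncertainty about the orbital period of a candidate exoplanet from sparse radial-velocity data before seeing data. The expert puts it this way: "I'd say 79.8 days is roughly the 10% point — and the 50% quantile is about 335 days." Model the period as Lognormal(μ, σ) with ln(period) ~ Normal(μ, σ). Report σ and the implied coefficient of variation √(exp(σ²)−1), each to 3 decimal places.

σ ≈ 1.119, CV ≈ 1.582

If T ~ Lognormal(μ,σ) then ln T ~ Normal(μ,σ), so the p-quantile of ln T is μ + z_p·σ.
ln(79.8) = 4.38 and ln(335) = 5.814; z_{0.1} = -1.282, z_{0.5} = 0.
σ = (5.814 − 4.38)/(0 − (-1.282)) = 1.119.
μ = 4.38 − (-1.282)·1.119 = 5.814.
CV = √(exp(σ²)−1) = √(exp(1.2531)−1) = 1.582.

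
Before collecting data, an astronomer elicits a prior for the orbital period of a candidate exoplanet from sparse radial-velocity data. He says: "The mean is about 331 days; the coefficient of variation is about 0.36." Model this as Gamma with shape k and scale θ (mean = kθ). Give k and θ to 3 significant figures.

k ≈ 7.72, θ ≈ 42.9

For Gamma(k, scale θ): mean = kθ, variance = kθ², so CV = 1/√k.
CV = 0.36, hence k = 1/CV² = 7.72.
Then θ = mean/k = 331/7.72 = 42.9.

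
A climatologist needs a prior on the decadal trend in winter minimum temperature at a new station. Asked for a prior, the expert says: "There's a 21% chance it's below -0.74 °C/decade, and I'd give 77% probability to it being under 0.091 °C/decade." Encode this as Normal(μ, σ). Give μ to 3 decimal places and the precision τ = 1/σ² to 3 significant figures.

μ = -0.306, τ = 3.46

For Normal(μ,σ), the p-quantile is μ + z_p·σ. Here z_{0.21} = -0.8064, z_{0.77} = 0.7388.
So -0.74 = μ − 0.8064σ and 0.091 = μ + 0.7388σ.
Subtracting: σ = (0.091 − -0.74)/(0.7388 − (-0.8064)) = 0.538.
Then μ = -0.74 − (-0.8064)·0.538 = -0.306.
Precision τ = 1/σ² = 1/0.5378² = 3.46.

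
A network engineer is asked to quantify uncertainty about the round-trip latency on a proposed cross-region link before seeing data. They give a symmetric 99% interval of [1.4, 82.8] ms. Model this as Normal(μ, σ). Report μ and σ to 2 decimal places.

μ = 42.10, σ = 15.80

A symmetric 99% interval runs μ ± z·σ with z = 2.576.
Half-width = 40.7, so σ = 40.7/2.576 = 15.80.
μ is the interval midpoint, 42.10.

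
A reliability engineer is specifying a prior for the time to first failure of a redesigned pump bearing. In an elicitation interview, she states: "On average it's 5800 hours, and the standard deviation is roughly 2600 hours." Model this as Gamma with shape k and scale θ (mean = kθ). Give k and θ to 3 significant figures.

k ≈ 4.98, θ ≈ 1170

For Gamma(k, scale θ): mean = kθ, variance = kθ², so CV = 1/√k.
CV = SD/mean = 2600/5800 = 0.4483, hence k = 1/CV² = 4.98.
Then θ = mean/k = 5800/4.98 = 1170.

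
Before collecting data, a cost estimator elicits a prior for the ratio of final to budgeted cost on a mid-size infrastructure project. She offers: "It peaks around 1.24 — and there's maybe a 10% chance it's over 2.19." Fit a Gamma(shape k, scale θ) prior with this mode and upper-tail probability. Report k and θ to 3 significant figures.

k ≈ 6.87, θ ≈ 0.211

Gamma(k,θ) with k>1 has mode (k−1)θ, so θ = 1.24/(k−1).
Need P(X < 2.19) = 0.9 with θ tied to k this way. Start at k = 2, θ = 1.24: P(X<2.19) ≈ 0.527.
Too low — raise k to concentrate. Iterating converges to k ≈ 6.87.
Then θ = 1.24/(6.87−1) ≈ 0.211.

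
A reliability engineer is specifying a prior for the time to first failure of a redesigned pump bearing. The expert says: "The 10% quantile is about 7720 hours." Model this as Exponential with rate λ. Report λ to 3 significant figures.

λ ≈ 1.36e-05

P(T < 7720.0) = 1 − e^(−λ·7720.0) = 0.1, so λ = −ln(1−0.1)/7720.0 = −ln(0.9)/7720.0 = 1.36e-05.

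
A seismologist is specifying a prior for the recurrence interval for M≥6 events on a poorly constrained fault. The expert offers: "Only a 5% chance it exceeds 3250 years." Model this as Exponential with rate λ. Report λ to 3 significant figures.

P(T > 3250.0) = e^(−λ·3250.0) = 0.05, so λ = −ln(0.05)/3250.0 = 0.000922.

λ ≈ 0.000922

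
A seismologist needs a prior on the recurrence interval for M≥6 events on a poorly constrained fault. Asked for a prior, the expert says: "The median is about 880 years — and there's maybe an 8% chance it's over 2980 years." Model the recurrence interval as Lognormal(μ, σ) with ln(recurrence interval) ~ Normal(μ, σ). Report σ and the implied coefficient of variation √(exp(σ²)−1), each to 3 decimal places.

If T ~ Lognormal(μ,σ) then ln T ~ Normal(μ,σ), so the p-quantile of ln T is μ + z_p·σ.
ln(880) = 6.78 and ln(2980) = 8; z_{0.5} = 0, z_{0.92} = 1.405.
σ = (8 − 6.78)/(1.405 − (0)) = 0.868.
μ = 6.78 − (0)·0.868 = 6.780.
CV = √(exp(σ²)−1) = √(exp(0.7536)−1) = 1.061.

σ ≈ 0.868, CV ≈ 1.061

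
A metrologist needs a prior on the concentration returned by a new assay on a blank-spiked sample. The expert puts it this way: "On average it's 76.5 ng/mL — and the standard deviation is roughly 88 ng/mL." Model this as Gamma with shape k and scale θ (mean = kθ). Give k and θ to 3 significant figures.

For Gamma(k, scale θ): mean = kθ, variance = kθ², so CV = 1/√k.
CV = SD/mean = 88/76.5 = 1.15, hence k = 1/CV² = 0.756.
Then θ = mean/k = 76.5/0.756 = 101.

k ≈ 0.756, θ ≈ 101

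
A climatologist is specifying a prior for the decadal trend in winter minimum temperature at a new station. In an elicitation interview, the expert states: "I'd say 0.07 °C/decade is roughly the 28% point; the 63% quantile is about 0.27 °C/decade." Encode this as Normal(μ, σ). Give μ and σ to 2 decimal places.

μ = 0.20, σ = 0.22

For Normal(μ,σ), the p-quantile is μ + z_p·σ. Here z_{0.28} = -0.5828, z_{0.63} = 0.3319.
So 0.07 = μ − 0.5828σ and 0.27 = μ + 0.3319σ.
Subtracting: σ = (0.27 − 0.07)/(0.3319 − (-0.5828)) = 0.22.
Then μ = 0.07 − (-0.5828)·0.22 = 0.20.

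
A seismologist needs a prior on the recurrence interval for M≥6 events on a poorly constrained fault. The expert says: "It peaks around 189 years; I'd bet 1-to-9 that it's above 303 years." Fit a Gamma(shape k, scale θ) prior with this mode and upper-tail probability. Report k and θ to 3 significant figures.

k ≈ 9.44, θ ≈ 22.4

Gamma(k,θ) with k>1 has mode (k−1)θ, so θ = 189/(k−1).
Need P(X < 303) = 0.9 with θ tied to k this way. Start at k = 2, θ = 189: P(X<303) ≈ 0.476.
Too low — raise k to concentrate. Iterating converges to k ≈ 9.44.
Then θ = 189/(9.44−1) ≈ 22.4.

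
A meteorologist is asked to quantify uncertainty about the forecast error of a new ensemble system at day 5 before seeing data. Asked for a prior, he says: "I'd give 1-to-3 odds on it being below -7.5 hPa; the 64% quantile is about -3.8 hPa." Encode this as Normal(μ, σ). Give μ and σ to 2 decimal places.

μ = -5.08, σ = 3.58

For Normal(μ,σ), the p-quantile is μ + z_p·σ. Here z_{0.25} = -0.6745, z_{0.64} = 0.3585.
So -7.5 = μ − 0.6745σ and -3.8 = μ + 0.3585σ.
Subtracting: σ = (-3.8 − -7.5)/(0.3585 − (-0.6745)) = 3.58.
Then μ = -7.5 − (-0.6745)·3.58 = -5.08.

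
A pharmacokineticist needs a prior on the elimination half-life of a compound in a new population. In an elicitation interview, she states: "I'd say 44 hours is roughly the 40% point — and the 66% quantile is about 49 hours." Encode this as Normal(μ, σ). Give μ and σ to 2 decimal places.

μ = 45.90, σ = 7.51

The p-quantile of Normal(μ,σ) is μ + z_p·σ, with z_{0.4} = -0.2533 and z_{0.66} = 0.4125.
Eliminate σ: μ = (z₂·x₁ − z₁·x₂)/(z₂ − z₁) = (0.4125·44 − (-0.2533)·49)/0.6658 = 45.90.
Then σ = (x₂ − x₁)/(z₂ − z₁) = (49 − 44)/0.6658 = 7.51.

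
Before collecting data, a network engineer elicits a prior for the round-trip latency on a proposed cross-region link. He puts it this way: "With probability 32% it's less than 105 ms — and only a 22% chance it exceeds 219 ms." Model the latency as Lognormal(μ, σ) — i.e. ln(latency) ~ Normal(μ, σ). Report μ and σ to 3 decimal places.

If T ~ Lognormal(μ,σ) then ln T ~ Normal(μ,σ), so the p-quantile of ln T is μ + z_p·σ.
ln(105) = 4.654 and ln(219) = 5.389; z_{0.32} = -0.4677, z_{0.78} = 0.7722.
σ = (5.389 − 4.654)/(0.7722 − (-0.4677)) = 0.593.
μ = 4.654 − (-0.4677)·0.593 = 4.931.

μ ≈ 4.931, σ ≈ 0.593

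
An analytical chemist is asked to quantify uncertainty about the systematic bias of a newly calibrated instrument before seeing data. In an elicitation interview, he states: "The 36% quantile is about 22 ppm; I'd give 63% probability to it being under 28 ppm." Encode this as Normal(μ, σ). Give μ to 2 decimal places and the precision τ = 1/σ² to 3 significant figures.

μ = 25.12, τ = 0.0132

The p-quantile of Normal(μ,σ) is μ + z_p·σ, with z_{0.36} = -0.3585 and z_{0.63} = 0.3319.
Eliminate σ: μ = (z₂·x₁ − z₁·x₂)/(z₂ − z₁) = (0.3319·22 − (-0.3585)·28)/0.6903 = 25.12.
Then σ = (x₂ − x₁)/(z₂ − z₁) = (28 − 22)/0.6903 = 8.69.
Precision τ = 1/σ² = 1/8.692² = 0.0132.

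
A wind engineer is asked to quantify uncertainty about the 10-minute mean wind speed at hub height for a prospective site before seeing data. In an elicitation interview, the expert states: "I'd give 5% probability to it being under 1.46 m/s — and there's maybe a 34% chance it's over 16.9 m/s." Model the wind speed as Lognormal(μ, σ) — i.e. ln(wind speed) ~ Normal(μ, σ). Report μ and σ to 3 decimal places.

If T ~ Lognormal(μ,σ) then ln T ~ Normal(μ,σ), so the p-quantile of ln T is μ + z_p·σ.
ln(1.46) = 0.3784 and ln(16.9) = 2.827; z_{0.05} = -1.645, z_{0.66} = 0.4125.
σ = (2.827 − 0.3784)/(0.4125 − (-1.645)) = 1.190.
μ = 0.3784 − (-1.645)·1.190 = 2.336.

μ ≈ 2.336, σ ≈ 1.190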